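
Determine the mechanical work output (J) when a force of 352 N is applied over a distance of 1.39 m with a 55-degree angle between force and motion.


W = F * d * cos(theta)
theta = 55 deg = 0.9599 rad
cos(theta) = 0.5736
W = 352 * 1.39 * 0.5736
W = 280.6395


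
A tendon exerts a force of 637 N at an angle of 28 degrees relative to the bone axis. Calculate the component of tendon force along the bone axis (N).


F_eff = F_tendon * cos(theta)
theta = 28 deg = 0.4887 rad
cos(theta) = 0.8829
F_eff = 637 * 0.8829
F_eff = 562.4376


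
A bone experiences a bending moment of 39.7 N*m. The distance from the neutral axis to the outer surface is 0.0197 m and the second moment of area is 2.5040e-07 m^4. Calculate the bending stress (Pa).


sigma = M * c / I
sigma = 39.7 * 0.0197 / 2.5040e-07
M * c = 0.7821
sigma = 3.1234e+06


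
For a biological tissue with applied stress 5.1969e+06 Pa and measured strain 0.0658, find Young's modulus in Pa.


E = stress / strain
E = 5.1969e+06 / 0.0658
E = 7.8980e+07


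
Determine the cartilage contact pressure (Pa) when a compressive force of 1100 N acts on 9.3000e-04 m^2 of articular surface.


P = F / A
P = 1100 / 9.3000e-04
P = 1.1828e+06


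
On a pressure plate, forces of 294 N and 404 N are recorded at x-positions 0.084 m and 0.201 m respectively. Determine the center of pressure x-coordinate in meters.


COP_x = (F1*x1 + F2*x2) / (F1 + F2)
COP_x = (294*0.084 + 404*0.201) / (294 + 404)
Numerator = 105.9000
Denominator = 698
COP_x = 0.1517


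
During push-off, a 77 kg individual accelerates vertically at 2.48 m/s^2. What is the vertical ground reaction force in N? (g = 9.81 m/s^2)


GRF = m * (g + a)
GRF = 77 * (9.81 + 2.48)
GRF = 77 * 12.2900
GRF = 946.3300


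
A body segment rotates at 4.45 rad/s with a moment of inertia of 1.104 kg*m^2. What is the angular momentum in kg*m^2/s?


L = I * omega
L = 1.104 * 4.45
L = 4.9128


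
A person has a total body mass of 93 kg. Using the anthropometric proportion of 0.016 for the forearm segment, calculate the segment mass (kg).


m_segment = body_mass * fraction
m_segment = 93 * 0.016
m_segment = 1.4880


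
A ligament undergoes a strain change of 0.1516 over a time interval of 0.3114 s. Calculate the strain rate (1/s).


strain_rate = delta_strain / delta_t
strain_rate = 0.1516 / 0.3114
strain_rate = 0.4868


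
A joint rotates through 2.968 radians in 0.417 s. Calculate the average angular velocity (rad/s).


omega = delta_theta / delta_t
omega = 2.968 / 0.417
omega = 7.1175


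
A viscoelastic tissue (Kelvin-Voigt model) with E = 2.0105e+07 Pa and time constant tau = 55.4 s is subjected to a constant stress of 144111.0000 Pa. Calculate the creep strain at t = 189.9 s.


epsilon(t) = (sigma/E) * (1 - exp(-t/tau))
sigma/E = 144111.0000 / 2.0105e+07 = 0.0072
exp(-t/tau) = exp(-189.9 / 55.4) = 0.0325
epsilon = 0.0072 * (1 - 0.0325)
epsilon = 0.0069


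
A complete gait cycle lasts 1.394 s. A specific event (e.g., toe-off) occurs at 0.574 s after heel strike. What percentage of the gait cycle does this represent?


pct = (event_time / cycle_time) * 100
pct = (0.574 / 1.394) * 100
ratio = 0.4118
pct = 41.1765


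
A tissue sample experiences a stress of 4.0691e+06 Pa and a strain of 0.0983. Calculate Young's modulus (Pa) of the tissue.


E = stress / strain
E = 4.0691e+06 / 0.0983
E = 4.1395e+07


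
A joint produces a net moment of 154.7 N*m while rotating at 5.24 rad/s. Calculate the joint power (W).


P = M * omega
P = 154.7 * 5.24
P = 810.6280


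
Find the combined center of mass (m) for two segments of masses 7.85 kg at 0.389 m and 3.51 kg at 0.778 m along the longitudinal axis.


COM = (m1*x1 + m2*x2) / (m1 + m2)
COM = (7.85*0.389 + 3.51*0.778) / (7.85 + 3.51)
Numerator = 5.7844
Denominator = 11.3600
COM = 0.5092


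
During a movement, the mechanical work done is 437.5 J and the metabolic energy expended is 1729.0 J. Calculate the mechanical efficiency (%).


eta = (W_mech / E_meta) * 100
eta = (437.5 / 1729.0) * 100
ratio = 0.2530
eta = 25.3036


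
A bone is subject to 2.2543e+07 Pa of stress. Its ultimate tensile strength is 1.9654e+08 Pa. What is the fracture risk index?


FRI = applied / ultimate
FRI = 2.2543e+07 / 1.9654e+08
FRI = 0.1147


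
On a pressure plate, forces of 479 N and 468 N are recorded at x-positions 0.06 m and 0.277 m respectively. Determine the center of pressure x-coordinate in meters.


COP_x = (F1*x1 + F2*x2) / (F1 + F2)
COP_x = (479*0.06 + 468*0.277) / (479 + 468)
Numerator = 158.3760
Denominator = 947
COP_x = 0.1672


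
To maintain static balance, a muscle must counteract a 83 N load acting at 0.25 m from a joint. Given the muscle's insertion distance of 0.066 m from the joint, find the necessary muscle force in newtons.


F_muscle = W * d_load / d_muscle
F_muscle = 83 * 0.25 / 0.066
Numerator = 20.7500
F_muscle = 314.3939


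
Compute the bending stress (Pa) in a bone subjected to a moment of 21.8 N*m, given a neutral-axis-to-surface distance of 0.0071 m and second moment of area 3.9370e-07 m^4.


sigma = M * c / I
sigma = 21.8 * 0.0071 / 3.9370e-07
M * c = 0.1548
sigma = 393141.9863


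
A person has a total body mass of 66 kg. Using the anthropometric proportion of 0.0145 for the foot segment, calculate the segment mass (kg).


m_segment = body_mass * fraction
m_segment = 66 * 0.0145
m_segment = 0.9570


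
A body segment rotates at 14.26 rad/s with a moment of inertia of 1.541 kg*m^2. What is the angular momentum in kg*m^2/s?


L = I * omega
L = 1.541 * 14.26
L = 21.9747


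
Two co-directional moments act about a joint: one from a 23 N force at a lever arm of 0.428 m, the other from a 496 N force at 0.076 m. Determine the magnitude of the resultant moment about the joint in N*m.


M = F1 * d1 + F2 * d2
M = 23 * 0.428 + 496 * 0.076
M = 9.8440 + 37.6960
M = 47.5400


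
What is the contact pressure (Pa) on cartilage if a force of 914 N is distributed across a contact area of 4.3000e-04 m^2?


P = F / A
P = 914 / 4.3000e-04
P = 2.1256e+06


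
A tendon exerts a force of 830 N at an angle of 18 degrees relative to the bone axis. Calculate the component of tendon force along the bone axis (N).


F_eff = F_tendon * cos(theta)
theta = 18 deg = 0.3142 rad
cos(theta) = 0.9511
F_eff = 830 * 0.9511
F_eff = 789.3769


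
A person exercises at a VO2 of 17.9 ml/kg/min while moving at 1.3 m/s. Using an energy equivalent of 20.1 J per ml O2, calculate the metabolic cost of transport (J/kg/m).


Power per kg = VO2 * 20.1 / 60
Power per kg = 17.9 * 20.1 / 60 = 5.9965 W/kg
Cost = power_per_kg / speed
Cost = 5.9965 / 1.3
Cost = 4.6127


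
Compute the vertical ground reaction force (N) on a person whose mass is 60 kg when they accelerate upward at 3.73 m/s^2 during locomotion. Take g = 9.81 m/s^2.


GRF = m * (g + a)
GRF = 60 * (9.81 + 3.73)
GRF = 60 * 13.5400
GRF = 812.4000


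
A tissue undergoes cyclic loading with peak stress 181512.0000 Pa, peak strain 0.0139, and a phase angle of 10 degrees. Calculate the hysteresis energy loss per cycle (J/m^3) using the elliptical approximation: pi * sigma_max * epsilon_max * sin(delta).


E_loss = pi * sigma_max * epsilon_max * sin(delta)
delta = 10 deg = 0.1745 rad
sin(delta) = 0.1736
E_loss = pi * 181512.0000 * 0.0139 * 0.1736
E_loss = 1376.3860


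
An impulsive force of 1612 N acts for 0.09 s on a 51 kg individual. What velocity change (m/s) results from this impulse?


J = F * dt = 1612 * 0.09 = 145.0800 N*s
delta_v = J / m
delta_v = 145.0800 / 51
delta_v = 2.8447


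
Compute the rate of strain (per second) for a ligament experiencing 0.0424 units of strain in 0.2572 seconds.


strain_rate = delta_strain / delta_t
strain_rate = 0.0424 / 0.2572
strain_rate = 0.1649


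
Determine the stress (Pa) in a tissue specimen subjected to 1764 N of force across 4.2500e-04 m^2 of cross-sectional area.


stress = F / A
stress = 1764 / 4.2500e-04
stress = 4.1506e+06


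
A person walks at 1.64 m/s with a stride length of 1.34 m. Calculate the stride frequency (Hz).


f = v / stride_length
f = 1.64 / 1.34
f = 1.2239


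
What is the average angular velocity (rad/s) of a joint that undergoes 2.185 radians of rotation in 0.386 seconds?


omega = delta_theta / delta_t
omega = 2.185 / 0.386
omega = 5.6606


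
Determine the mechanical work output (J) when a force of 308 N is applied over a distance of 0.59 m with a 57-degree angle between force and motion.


W = F * d * cos(theta)
theta = 57 deg = 0.9948 rad
cos(theta) = 0.5446
W = 308 * 0.59 * 0.5446
W = 98.9718


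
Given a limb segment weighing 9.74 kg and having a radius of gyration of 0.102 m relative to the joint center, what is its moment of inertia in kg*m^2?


I = m * k^2
I = 9.74 * 0.102^2
k^2 = 0.0104
I = 0.1013


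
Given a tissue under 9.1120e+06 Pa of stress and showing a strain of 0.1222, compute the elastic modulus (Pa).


E = stress / strain
E = 9.1120e+06 / 0.1222
E = 7.4566e+07


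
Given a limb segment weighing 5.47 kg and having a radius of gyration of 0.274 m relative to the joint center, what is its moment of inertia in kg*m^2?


I = m * k^2
I = 5.47 * 0.274^2
k^2 = 0.0751
I = 0.4107


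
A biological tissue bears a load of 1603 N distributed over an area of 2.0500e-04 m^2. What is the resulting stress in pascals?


stress = F / A
stress = 1603 / 2.0500e-04
stress = 7.8195e+06


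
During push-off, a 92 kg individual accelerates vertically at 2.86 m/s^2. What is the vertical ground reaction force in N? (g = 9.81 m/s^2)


GRF = m * (g + a)
GRF = 92 * (9.81 + 2.86)
GRF = 92 * 12.6700
GRF = 1165.6400


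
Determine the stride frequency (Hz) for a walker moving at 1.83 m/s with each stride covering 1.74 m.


f = v / stride_length
f = 1.83 / 1.74
f = 1.0517


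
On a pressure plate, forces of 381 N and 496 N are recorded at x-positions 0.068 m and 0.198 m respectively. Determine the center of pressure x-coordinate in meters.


COP_x = (F1*x1 + F2*x2) / (F1 + F2)
COP_x = (381*0.068 + 496*0.198) / (381 + 496)
Numerator = 124.1160
Denominator = 877
COP_x = 0.1415


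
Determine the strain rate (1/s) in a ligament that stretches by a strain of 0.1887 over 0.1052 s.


strain_rate = delta_strain / delta_t
strain_rate = 0.1887 / 0.1052
strain_rate = 1.7937


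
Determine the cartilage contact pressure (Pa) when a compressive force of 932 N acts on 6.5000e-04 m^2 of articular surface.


P = F / A
P = 932 / 6.5000e-04
P = 1.4338e+06


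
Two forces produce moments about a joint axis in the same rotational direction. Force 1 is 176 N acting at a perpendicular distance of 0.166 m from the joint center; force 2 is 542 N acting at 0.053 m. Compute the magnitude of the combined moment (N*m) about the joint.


M = F1 * d1 + F2 * d2
M = 176 * 0.166 + 542 * 0.053
M = 29.2160 + 28.7260
M = 57.9420


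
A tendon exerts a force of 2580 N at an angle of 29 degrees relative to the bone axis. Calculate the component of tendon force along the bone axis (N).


F_eff = F_tendon * cos(theta)
theta = 29 deg = 0.5061 rad
cos(theta) = 0.8746
F_eff = 2580 * 0.8746
F_eff = 2256.5188


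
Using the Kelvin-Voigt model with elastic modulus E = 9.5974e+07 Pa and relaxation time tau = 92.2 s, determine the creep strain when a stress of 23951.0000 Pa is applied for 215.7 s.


epsilon(t) = (sigma/E) * (1 - exp(-t/tau))
sigma/E = 23951.0000 / 9.5974e+07 = 2.4956e-04
exp(-t/tau) = exp(-215.7 / 92.2) = 0.0964
epsilon = 2.4956e-04 * (1 - 0.0964)
epsilon = 2.2551e-04


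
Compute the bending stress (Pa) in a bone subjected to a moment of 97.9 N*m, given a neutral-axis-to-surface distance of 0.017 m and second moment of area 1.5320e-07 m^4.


sigma = M * c / I
sigma = 97.9 * 0.017 / 1.5320e-07
M * c = 1.6643
sigma = 1.0864e+07


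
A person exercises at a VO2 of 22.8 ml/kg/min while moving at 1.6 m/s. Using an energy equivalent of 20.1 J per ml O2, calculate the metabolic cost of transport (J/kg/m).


Power per kg = VO2 * 20.1 / 60
Power per kg = 22.8 * 20.1 / 60 = 7.6380 W/kg
Cost = power_per_kg / speed
Cost = 7.6380 / 1.6
Cost = 4.7738


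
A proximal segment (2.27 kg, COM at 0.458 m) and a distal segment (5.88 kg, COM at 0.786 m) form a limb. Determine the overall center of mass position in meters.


COM = (m1*x1 + m2*x2) / (m1 + m2)
COM = (2.27*0.458 + 5.88*0.786) / (2.27 + 5.88)
Numerator = 5.6613
Denominator = 8.1500
COM = 0.6946


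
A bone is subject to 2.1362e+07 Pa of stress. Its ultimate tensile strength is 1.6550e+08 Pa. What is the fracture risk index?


FRI = applied / ultimate
FRI = 2.1362e+07 / 1.6550e+08
FRI = 0.1291


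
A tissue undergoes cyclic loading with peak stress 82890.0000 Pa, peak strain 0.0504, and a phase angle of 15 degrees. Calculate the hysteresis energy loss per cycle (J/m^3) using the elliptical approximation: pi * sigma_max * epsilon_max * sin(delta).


E_loss = pi * sigma_max * epsilon_max * sin(delta)
delta = 15 deg = 0.2618 rad
sin(delta) = 0.2588
E_loss = pi * 82890.0000 * 0.0504 * 0.2588
E_loss = 3396.8688


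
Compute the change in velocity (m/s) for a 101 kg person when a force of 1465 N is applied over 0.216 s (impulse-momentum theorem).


J = F * dt = 1465 * 0.216 = 316.4400 N*s
delta_v = J / m
delta_v = 316.4400 / 101
delta_v = 3.1331


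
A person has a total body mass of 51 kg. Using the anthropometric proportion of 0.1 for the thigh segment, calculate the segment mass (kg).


m_segment = body_mass * fraction
m_segment = 51 * 0.1
m_segment = 5.1000


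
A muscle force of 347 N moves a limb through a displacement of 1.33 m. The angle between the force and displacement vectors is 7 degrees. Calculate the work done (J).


W = F * d * cos(theta)
theta = 7 deg = 0.1222 rad
cos(theta) = 0.9925
W = 347 * 1.33 * 0.9925
W = 458.0700


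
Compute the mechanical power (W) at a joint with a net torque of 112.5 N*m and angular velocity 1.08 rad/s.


P = M * omega
P = 112.5 * 1.08
P = 121.5000


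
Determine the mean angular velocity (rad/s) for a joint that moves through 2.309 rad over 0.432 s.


omega = delta_theta / delta_t
omega = 2.309 / 0.432
omega = 5.3449


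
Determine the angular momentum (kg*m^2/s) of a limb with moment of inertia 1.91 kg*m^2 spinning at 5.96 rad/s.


L = I * omega
L = 1.91 * 5.96
L = 11.3836


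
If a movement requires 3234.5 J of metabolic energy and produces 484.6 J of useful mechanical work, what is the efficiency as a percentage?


eta = (W_mech / E_meta) * 100
eta = (484.6 / 3234.5) * 100
ratio = 0.1498
eta = 14.9822


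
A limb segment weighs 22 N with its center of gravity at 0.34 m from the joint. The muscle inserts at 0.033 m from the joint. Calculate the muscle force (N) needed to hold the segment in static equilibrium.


F_muscle = W * d_load / d_muscle
F_muscle = 22 * 0.34 / 0.033
Numerator = 7.4800
F_muscle = 226.6667


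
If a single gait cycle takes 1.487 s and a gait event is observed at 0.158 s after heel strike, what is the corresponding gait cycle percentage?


pct = (event_time / cycle_time) * 100
pct = (0.158 / 1.487) * 100
ratio = 0.1063
pct = 10.6254


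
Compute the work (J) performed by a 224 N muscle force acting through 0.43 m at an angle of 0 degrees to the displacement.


W = F * d * cos(theta)
theta = 0 deg = 0.0000 rad
cos(theta) = 1.0000
W = 224 * 0.43 * 1.0000
W = 96.3200


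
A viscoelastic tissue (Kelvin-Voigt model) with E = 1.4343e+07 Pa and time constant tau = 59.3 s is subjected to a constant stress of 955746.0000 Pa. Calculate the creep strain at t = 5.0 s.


epsilon(t) = (sigma/E) * (1 - exp(-t/tau))
sigma/E = 955746.0000 / 1.4343e+07 = 0.0666
exp(-t/tau) = exp(-5.0 / 59.3) = 0.9191
epsilon = 0.0666 * (1 - 0.9191)
epsilon = 0.0054


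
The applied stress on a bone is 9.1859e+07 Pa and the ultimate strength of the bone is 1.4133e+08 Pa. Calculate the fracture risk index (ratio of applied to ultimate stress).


FRI = applied / ultimate
FRI = 9.1859e+07 / 1.4133e+08
FRI = 0.6500


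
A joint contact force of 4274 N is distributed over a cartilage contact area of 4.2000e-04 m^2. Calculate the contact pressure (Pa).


P = F / A
P = 4274 / 4.2000e-04
P = 1.0176e+07


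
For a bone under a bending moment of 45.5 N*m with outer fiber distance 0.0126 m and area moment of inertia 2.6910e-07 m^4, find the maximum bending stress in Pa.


sigma = M * c / I
sigma = 45.5 * 0.0126 / 2.6910e-07
M * c = 0.5733
sigma = 2.1304e+06


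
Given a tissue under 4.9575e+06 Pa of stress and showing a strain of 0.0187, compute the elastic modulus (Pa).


E = stress / strain
E = 4.9575e+06 / 0.0187
E = 2.6511e+08


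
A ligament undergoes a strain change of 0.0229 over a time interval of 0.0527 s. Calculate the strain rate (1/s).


strain_rate = delta_strain / delta_t
strain_rate = 0.0229 / 0.0527
strain_rate = 0.4345


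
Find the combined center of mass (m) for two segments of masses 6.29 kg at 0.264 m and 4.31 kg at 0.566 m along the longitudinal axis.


COM = (m1*x1 + m2*x2) / (m1 + m2)
COM = (6.29*0.264 + 4.31*0.566) / (6.29 + 4.31)
Numerator = 4.1000
Denominator = 10.6000
COM = 0.3868


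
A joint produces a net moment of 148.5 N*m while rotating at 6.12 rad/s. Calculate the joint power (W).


P = M * omega
P = 148.5 * 6.12
P = 908.8200


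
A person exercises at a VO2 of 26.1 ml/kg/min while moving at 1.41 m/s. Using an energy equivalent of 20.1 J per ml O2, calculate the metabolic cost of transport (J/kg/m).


Power per kg = VO2 * 20.1 / 60
Power per kg = 26.1 * 20.1 / 60 = 8.7435 W/kg
Cost = power_per_kg / speed
Cost = 8.7435 / 1.41
Cost = 6.2011


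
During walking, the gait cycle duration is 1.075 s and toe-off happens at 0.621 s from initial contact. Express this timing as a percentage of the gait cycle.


pct = (event_time / cycle_time) * 100
pct = (0.621 / 1.075) * 100
ratio = 0.5777
pct = 57.7674


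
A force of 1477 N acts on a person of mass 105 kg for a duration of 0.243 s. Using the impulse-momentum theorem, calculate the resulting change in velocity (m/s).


J = F * dt = 1477 * 0.243 = 358.9110 N*s
delta_v = J / m
delta_v = 358.9110 / 105
delta_v = 3.4182


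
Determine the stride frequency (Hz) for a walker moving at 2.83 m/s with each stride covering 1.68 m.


f = v / stride_length
f = 2.83 / 1.68
f = 1.6845


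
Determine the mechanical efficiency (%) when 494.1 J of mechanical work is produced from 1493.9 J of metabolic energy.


eta = (W_mech / E_meta) * 100
eta = (494.1 / 1493.9) * 100
ratio = 0.3307
eta = 33.0745


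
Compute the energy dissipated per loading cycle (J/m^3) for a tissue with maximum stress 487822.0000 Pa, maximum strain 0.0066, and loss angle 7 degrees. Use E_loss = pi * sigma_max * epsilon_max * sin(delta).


E_loss = pi * sigma_max * epsilon_max * sin(delta)
delta = 7 deg = 0.1222 rad
sin(delta) = 0.1219
E_loss = pi * 487822.0000 * 0.0066 * 0.1219
E_loss = 1232.6780


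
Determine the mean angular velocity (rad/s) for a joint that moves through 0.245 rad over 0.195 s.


omega = delta_theta / delta_t
omega = 0.245 / 0.195
omega = 1.2564


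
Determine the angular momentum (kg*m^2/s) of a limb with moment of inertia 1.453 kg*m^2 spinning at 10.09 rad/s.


L = I * omega
L = 1.453 * 10.09
L = 14.6608


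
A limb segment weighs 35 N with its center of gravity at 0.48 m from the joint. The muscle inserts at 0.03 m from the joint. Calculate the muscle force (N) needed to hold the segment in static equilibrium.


F_muscle = W * d_load / d_muscle
F_muscle = 35 * 0.48 / 0.03
Numerator = 16.8000
F_muscle = 560.0000


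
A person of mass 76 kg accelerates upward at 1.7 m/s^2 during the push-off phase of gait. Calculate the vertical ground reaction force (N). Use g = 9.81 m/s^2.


GRF = m * (g + a)
GRF = 76 * (9.81 + 1.7)
GRF = 76 * 11.5100
GRF = 874.7600


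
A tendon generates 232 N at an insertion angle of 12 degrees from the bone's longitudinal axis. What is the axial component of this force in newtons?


F_eff = F_tendon * cos(theta)
theta = 12 deg = 0.2094 rad
cos(theta) = 0.9781
F_eff = 232 * 0.9781
F_eff = 226.9302


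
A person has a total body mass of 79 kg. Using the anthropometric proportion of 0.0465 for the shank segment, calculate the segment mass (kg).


m_segment = body_mass * fraction
m_segment = 79 * 0.0465
m_segment = 3.6735


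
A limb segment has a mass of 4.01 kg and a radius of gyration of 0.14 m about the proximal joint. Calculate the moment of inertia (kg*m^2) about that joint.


I = m * k^2
I = 4.01 * 0.14^2
k^2 = 0.0196
I = 0.0786


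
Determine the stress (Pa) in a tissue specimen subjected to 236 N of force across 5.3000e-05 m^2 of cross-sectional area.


stress = F / A
stress = 236 / 5.3000e-05
stress = 4.4528e+06


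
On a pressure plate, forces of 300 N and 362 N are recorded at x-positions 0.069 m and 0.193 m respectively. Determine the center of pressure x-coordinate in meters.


COP_x = (F1*x1 + F2*x2) / (F1 + F2)
COP_x = (300*0.069 + 362*0.193) / (300 + 362)
Numerator = 90.5660
Denominator = 662
COP_x = 0.1368


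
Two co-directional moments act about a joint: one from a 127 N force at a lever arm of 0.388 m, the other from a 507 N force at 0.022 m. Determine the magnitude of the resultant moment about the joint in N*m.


M = F1 * d1 + F2 * d2
M = 127 * 0.388 + 507 * 0.022
M = 49.2760 + 11.1540
M = 60.4300


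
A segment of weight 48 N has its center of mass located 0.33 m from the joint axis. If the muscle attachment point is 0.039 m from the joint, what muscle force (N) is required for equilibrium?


F_muscle = W * d_load / d_muscle
F_muscle = 48 * 0.33 / 0.039
Numerator = 15.8400
F_muscle = 406.1538


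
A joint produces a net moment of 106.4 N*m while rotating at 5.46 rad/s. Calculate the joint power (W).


P = M * omega
P = 106.4 * 5.46
P = 580.9440


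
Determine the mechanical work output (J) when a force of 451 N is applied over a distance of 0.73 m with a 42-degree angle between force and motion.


W = F * d * cos(theta)
theta = 42 deg = 0.7330 rad
cos(theta) = 0.7431
W = 451 * 0.73 * 0.7431
W = 244.6656


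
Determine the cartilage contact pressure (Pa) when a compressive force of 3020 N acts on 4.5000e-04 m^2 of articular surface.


P = F / A
P = 3020 / 4.5000e-04
P = 6.7111e+06


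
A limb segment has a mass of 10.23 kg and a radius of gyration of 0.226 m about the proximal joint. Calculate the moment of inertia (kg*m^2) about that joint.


I = m * k^2
I = 10.23 * 0.226^2
k^2 = 0.0511
I = 0.5225


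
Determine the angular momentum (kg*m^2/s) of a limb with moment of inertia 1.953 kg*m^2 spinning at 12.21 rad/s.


L = I * omega
L = 1.953 * 12.21
L = 23.8461


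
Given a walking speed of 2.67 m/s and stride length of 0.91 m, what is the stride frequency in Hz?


f = v / stride_length
f = 2.67 / 0.91
f = 2.9341


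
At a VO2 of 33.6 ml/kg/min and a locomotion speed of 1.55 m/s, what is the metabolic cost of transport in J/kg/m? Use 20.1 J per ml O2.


Power per kg = VO2 * 20.1 / 60
Power per kg = 33.6 * 20.1 / 60 = 11.2560 W/kg
Cost = power_per_kg / speed
Cost = 11.2560 / 1.55
Cost = 7.2619


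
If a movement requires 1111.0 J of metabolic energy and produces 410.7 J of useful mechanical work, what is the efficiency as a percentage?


eta = (W_mech / E_meta) * 100
eta = (410.7 / 1111.0) * 100
ratio = 0.3697
eta = 36.9667


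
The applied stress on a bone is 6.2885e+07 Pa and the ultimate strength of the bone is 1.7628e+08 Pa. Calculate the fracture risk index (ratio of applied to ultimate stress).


FRI = applied / ultimate
FRI = 6.2885e+07 / 1.7628e+08
FRI = 0.3567


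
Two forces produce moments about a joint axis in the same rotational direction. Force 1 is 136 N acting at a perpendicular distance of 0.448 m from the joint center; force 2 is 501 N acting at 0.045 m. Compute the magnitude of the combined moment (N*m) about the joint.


M = F1 * d1 + F2 * d2
M = 136 * 0.448 + 501 * 0.045
M = 60.9280 + 22.5450
M = 83.4730


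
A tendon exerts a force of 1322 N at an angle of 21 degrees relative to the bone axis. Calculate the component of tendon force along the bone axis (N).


F_eff = F_tendon * cos(theta)
theta = 21 deg = 0.3665 rad
cos(theta) = 0.9336
F_eff = 1322 * 0.9336
F_eff = 1234.1933


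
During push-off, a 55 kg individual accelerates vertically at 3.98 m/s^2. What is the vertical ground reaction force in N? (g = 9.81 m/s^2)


GRF = m * (g + a)
GRF = 55 * (9.81 + 3.98)
GRF = 55 * 13.7900
GRF = 758.4500


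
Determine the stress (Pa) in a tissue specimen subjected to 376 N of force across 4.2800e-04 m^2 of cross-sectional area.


stress = F / A
stress = 376 / 4.2800e-04
stress = 878504.6729


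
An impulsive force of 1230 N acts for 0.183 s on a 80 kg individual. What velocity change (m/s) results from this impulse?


J = F * dt = 1230 * 0.183 = 225.0900 N*s
delta_v = J / m
delta_v = 225.0900 / 80
delta_v = 2.8136


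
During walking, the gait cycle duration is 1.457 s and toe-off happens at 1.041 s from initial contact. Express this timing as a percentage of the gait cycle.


pct = (event_time / cycle_time) * 100
pct = (1.041 / 1.457) * 100
ratio = 0.7145
pct = 71.4482


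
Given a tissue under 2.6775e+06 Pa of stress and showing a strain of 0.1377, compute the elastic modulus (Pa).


E = stress / strain
E = 2.6775e+06 / 0.1377
E = 1.9444e+07


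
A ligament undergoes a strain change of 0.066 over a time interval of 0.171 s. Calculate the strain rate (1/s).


strain_rate = delta_strain / delta_t
strain_rate = 0.066 / 0.171
strain_rate = 0.3860


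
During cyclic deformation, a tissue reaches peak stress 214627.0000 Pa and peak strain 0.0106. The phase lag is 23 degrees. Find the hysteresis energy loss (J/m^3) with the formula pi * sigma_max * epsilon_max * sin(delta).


E_loss = pi * sigma_max * epsilon_max * sin(delta)
delta = 23 deg = 0.4014 rad
sin(delta) = 0.3907
E_loss = pi * 214627.0000 * 0.0106 * 0.3907
E_loss = 2792.6603


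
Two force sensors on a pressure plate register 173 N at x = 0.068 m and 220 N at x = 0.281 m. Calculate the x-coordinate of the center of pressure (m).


COP_x = (F1*x1 + F2*x2) / (F1 + F2)
COP_x = (173*0.068 + 220*0.281) / (173 + 220)
Numerator = 73.5840
Denominator = 393
COP_x = 0.1872


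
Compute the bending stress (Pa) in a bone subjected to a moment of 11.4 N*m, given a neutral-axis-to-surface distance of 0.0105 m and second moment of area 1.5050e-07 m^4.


sigma = M * c / I
sigma = 11.4 * 0.0105 / 1.5050e-07
M * c = 0.1197
sigma = 795348.8372


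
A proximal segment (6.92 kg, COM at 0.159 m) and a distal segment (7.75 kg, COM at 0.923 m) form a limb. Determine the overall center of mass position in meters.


COM = (m1*x1 + m2*x2) / (m1 + m2)
COM = (6.92*0.159 + 7.75*0.923) / (6.92 + 7.75)
Numerator = 8.2535
Denominator = 14.6700
COM = 0.5626


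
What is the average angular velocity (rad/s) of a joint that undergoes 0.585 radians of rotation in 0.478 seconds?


omega = delta_theta / delta_t
omega = 0.585 / 0.478
omega = 1.2238


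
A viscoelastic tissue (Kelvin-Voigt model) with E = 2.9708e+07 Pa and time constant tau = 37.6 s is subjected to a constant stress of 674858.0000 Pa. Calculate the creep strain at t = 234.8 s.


epsilon(t) = (sigma/E) * (1 - exp(-t/tau))
sigma/E = 674858.0000 / 2.9708e+07 = 0.0227
exp(-t/tau) = exp(-234.8 / 37.6) = 0.0019
epsilon = 0.0227 * (1 - 0.0019)
epsilon = 0.0227


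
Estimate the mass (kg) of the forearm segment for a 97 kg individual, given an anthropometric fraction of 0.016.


m_segment = body_mass * fraction
m_segment = 97 * 0.016
m_segment = 1.5520


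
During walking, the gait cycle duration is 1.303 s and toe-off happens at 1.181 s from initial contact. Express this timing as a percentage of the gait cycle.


pct = (event_time / cycle_time) * 100
pct = (1.181 / 1.303) * 100
ratio = 0.9064
pct = 90.6370


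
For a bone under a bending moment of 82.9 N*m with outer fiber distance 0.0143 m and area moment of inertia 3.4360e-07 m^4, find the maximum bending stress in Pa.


sigma = M * c / I
sigma = 82.9 * 0.0143 / 3.4360e-07
M * c = 1.1855
sigma = 3.4501e+06


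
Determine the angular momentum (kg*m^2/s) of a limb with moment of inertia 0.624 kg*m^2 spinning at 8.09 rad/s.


L = I * omega
L = 0.624 * 8.09
L = 5.0482


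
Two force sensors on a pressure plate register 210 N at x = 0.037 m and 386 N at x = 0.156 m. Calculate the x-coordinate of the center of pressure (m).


COP_x = (F1*x1 + F2*x2) / (F1 + F2)
COP_x = (210*0.037 + 386*0.156) / (210 + 386)
Numerator = 67.9860
Denominator = 596
COP_x = 0.1141


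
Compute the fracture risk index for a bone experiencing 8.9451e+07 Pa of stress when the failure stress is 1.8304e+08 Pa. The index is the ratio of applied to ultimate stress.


FRI = applied / ultimate
FRI = 8.9451e+07 / 1.8304e+08
FRI = 0.4887


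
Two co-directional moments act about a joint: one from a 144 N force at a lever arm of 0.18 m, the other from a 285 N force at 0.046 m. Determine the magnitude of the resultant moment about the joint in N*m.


M = F1 * d1 + F2 * d2
M = 144 * 0.18 + 285 * 0.046
M = 25.9200 + 13.1100
M = 39.0300


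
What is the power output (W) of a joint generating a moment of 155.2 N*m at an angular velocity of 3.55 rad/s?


P = M * omega
P = 155.2 * 3.55
P = 550.9600


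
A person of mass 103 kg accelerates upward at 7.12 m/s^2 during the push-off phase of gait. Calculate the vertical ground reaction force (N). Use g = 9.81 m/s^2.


GRF = m * (g + a)
GRF = 103 * (9.81 + 7.12)
GRF = 103 * 16.9300
GRF = 1743.7900


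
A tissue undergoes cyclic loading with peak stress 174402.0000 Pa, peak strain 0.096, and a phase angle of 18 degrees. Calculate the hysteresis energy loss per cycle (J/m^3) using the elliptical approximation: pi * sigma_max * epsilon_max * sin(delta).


E_loss = pi * sigma_max * epsilon_max * sin(delta)
delta = 18 deg = 0.3142 rad
sin(delta) = 0.3090
E_loss = pi * 174402.0000 * 0.096 * 0.3090
E_loss = 16253.8007


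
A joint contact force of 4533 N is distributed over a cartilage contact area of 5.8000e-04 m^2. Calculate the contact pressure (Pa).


P = F / A
P = 4533 / 5.8000e-04
P = 7.8155e+06


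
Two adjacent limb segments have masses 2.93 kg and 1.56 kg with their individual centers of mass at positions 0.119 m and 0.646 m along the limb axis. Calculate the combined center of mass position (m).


COM = (m1*x1 + m2*x2) / (m1 + m2)
COM = (2.93*0.119 + 1.56*0.646) / (2.93 + 1.56)
Numerator = 1.3564
Denominator = 4.4900
COM = 0.3021


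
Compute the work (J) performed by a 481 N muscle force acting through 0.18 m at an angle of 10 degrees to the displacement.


W = F * d * cos(theta)
theta = 10 deg = 0.1745 rad
cos(theta) = 0.9848
W = 481 * 0.18 * 0.9848
W = 85.2647


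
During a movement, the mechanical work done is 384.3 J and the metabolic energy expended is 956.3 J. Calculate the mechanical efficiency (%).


eta = (W_mech / E_meta) * 100
eta = (384.3 / 956.3) * 100
ratio = 0.4019
eta = 40.1861


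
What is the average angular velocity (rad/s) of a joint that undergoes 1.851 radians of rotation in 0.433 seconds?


omega = delta_theta / delta_t
omega = 1.851 / 0.433
omega = 4.2748


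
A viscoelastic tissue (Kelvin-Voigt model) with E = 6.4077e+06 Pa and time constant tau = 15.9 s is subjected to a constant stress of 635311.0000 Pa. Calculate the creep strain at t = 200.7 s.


epsilon(t) = (sigma/E) * (1 - exp(-t/tau))
sigma/E = 635311.0000 / 6.4077e+06 = 0.0991
exp(-t/tau) = exp(-200.7 / 15.9) = 3.2965e-06
epsilon = 0.0991 * (1 - 3.2965e-06)
epsilon = 0.0991


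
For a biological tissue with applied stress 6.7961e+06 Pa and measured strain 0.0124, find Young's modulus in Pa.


E = stress / strain
E = 6.7961e+06 / 0.0124
E = 5.4807e+08


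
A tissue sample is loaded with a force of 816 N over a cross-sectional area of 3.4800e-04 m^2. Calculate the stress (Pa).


stress = F / A
stress = 816 / 3.4800e-04
stress = 2.3448e+06


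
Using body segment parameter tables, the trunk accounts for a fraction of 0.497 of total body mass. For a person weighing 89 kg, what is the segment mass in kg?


m_segment = body_mass * fraction
m_segment = 89 * 0.497
m_segment = 44.2330


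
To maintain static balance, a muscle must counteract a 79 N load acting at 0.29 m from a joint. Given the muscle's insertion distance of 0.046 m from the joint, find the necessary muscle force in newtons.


F_muscle = W * d_load / d_muscle
F_muscle = 79 * 0.29 / 0.046
Numerator = 22.9100
F_muscle = 498.0435


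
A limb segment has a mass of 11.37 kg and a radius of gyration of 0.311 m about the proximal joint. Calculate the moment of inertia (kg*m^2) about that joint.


I = m * k^2
I = 11.37 * 0.311^2
k^2 = 0.0967
I = 1.0997


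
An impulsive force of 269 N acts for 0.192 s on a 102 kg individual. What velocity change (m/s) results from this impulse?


J = F * dt = 269 * 0.192 = 51.6480 N*s
delta_v = J / m
delta_v = 51.6480 / 102
delta_v = 0.5064


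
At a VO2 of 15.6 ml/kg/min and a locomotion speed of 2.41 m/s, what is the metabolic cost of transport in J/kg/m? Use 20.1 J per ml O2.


Power per kg = VO2 * 20.1 / 60
Power per kg = 15.6 * 20.1 / 60 = 5.2260 W/kg
Cost = power_per_kg / speed
Cost = 5.2260 / 2.41
Cost = 2.1685


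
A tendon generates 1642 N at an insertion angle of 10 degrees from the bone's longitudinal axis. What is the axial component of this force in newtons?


F_eff = F_tendon * cos(theta)
theta = 10 deg = 0.1745 rad
cos(theta) = 0.9848
F_eff = 1642 * 0.9848
F_eff = 1617.0543


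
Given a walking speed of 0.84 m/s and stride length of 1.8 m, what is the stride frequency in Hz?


f = v / stride_length
f = 0.84 / 1.8
f = 0.4667


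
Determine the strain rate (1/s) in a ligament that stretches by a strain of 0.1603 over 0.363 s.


strain_rate = delta_strain / delta_t
strain_rate = 0.1603 / 0.363
strain_rate = 0.4416


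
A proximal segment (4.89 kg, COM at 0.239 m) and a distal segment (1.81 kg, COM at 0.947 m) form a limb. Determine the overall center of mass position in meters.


COM = (m1*x1 + m2*x2) / (m1 + m2)
COM = (4.89*0.239 + 1.81*0.947) / (4.89 + 1.81)
Numerator = 2.8828
Denominator = 6.7000
COM = 0.4303


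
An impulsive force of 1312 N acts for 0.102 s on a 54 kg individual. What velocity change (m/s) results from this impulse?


J = F * dt = 1312 * 0.102 = 133.8240 N*s
delta_v = J / m
delta_v = 133.8240 / 54
delta_v = 2.4782


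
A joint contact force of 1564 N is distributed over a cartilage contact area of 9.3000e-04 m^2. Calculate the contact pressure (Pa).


P = F / A
P = 1564 / 9.3000e-04
P = 1.6817e+06


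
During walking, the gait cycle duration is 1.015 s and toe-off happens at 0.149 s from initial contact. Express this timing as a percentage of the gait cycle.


pct = (event_time / cycle_time) * 100
pct = (0.149 / 1.015) * 100
ratio = 0.1468
pct = 14.6798


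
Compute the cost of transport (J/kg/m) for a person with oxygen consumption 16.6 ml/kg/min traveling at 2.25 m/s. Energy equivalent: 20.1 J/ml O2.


Power per kg = VO2 * 20.1 / 60
Power per kg = 16.6 * 20.1 / 60 = 5.5610 W/kg
Cost = power_per_kg / speed
Cost = 5.5610 / 2.25
Cost = 2.4716


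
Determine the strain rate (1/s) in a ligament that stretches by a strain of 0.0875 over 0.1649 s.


strain_rate = delta_strain / delta_t
strain_rate = 0.0875 / 0.1649
strain_rate = 0.5306


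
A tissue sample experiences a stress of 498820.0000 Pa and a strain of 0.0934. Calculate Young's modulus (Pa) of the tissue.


E = stress / strain
E = 498820.0000 / 0.0934
E = 5.3407e+06


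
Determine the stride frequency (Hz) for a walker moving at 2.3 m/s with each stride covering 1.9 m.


f = v / stride_length
f = 2.3 / 1.9
f = 1.2105


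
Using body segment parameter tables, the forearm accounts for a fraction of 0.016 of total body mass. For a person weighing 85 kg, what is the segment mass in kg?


m_segment = body_mass * fraction
m_segment = 85 * 0.016
m_segment = 1.3600


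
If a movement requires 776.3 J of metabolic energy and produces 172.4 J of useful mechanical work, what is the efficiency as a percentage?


eta = (W_mech / E_meta) * 100
eta = (172.4 / 776.3) * 100
ratio = 0.2221
eta = 22.2079


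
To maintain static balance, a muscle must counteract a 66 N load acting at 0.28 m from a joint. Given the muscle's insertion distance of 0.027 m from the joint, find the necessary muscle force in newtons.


F_muscle = W * d_load / d_muscle
F_muscle = 66 * 0.28 / 0.027
Numerator = 18.4800
F_muscle = 684.4444


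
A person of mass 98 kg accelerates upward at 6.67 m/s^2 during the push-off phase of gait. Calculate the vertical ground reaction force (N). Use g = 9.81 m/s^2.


GRF = m * (g + a)
GRF = 98 * (9.81 + 6.67)
GRF = 98 * 16.4800
GRF = 1615.0400


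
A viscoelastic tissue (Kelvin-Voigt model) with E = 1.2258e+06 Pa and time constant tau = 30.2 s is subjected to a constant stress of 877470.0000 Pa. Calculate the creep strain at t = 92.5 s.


epsilon(t) = (sigma/E) * (1 - exp(-t/tau))
sigma/E = 877470.0000 / 1.2258e+06 = 0.7158
exp(-t/tau) = exp(-92.5 / 30.2) = 0.0468
epsilon = 0.7158 * (1 - 0.0468)
epsilon = 0.6824


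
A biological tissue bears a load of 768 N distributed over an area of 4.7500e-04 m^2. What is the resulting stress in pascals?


stress = F / A
stress = 768 / 4.7500e-04
stress = 1.6168e+06


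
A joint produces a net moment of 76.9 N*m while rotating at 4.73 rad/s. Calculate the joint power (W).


P = M * omega
P = 76.9 * 4.73
P = 363.7370


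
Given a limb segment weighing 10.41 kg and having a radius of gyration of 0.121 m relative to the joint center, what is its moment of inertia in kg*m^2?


I = m * k^2
I = 10.41 * 0.121^2
k^2 = 0.0146
I = 0.1524


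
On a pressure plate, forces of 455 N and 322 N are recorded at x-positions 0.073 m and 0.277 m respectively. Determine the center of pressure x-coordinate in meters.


COP_x = (F1*x1 + F2*x2) / (F1 + F2)
COP_x = (455*0.073 + 322*0.277) / (455 + 322)
Numerator = 122.4090
Denominator = 777
COP_x = 0.1575


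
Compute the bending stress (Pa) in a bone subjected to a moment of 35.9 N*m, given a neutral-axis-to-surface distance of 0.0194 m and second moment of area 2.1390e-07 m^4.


sigma = M * c / I
sigma = 35.9 * 0.0194 / 2.1390e-07
M * c = 0.6965
sigma = 3.2560e+06


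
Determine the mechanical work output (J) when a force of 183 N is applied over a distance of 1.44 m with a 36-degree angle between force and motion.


W = F * d * cos(theta)
theta = 36 deg = 0.6283 rad
cos(theta) = 0.8090
W = 183 * 1.44 * 0.8090
W = 213.1922


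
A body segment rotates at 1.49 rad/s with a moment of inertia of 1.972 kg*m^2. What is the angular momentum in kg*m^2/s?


L = I * omega
L = 1.972 * 1.49
L = 2.9383


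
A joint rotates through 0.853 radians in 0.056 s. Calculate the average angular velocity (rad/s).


omega = delta_theta / delta_t
omega = 0.853 / 0.056
omega = 15.2321


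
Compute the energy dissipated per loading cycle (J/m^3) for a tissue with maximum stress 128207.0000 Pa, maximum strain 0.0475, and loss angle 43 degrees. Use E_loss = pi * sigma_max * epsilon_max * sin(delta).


E_loss = pi * sigma_max * epsilon_max * sin(delta)
delta = 43 deg = 0.7505 rad
sin(delta) = 0.6820
E_loss = pi * 128207.0000 * 0.0475 * 0.6820
E_loss = 13047.8378


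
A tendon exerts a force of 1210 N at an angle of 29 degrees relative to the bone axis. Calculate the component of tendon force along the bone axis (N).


F_eff = F_tendon * cos(theta)
theta = 29 deg = 0.5061 rad
cos(theta) = 0.8746
F_eff = 1210 * 0.8746
F_eff = 1058.2898
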